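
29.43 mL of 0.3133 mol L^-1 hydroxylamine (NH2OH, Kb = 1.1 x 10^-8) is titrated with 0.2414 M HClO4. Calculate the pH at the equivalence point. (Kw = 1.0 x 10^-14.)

n(NH2OH) = 0.3133 x 0.02943 = 0.009220 mol; V(HClO4) at equivalence = 0.009220/0.2414 = 0.03820 L.
At equivalence the base is fully converted to NH3OH+; total volume = 0.06763 L, so [NH3OH+] = 0.009220/0.06763 = 0.1363 M.
Ka(NH3OH+) = Kw/Kb = 1.0e-14 / 1.1 x 10^-8 = 9.09e-7.
[H^+] = sqrt(Ka x [NH3OH+]) = sqrt(9.09e-7 x 0.1363) = 0.000352 M.
pH = -log(0.000352) = 3.45.

3.45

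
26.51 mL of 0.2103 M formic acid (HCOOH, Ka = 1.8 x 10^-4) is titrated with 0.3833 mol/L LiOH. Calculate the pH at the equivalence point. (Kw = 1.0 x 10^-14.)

n(HCOOH) = 0.2103 x 0.02651 = 0.005575 mol; V(LiOH) at equivalence = 0.005575/0.3833 = 0.01454 L.
At equivalence all the acid is converted to HCOO-; total volume = 0.02651 + 0.01454 = 0.04105 L, so [HCOO-] = 0.005575/0.04105 = 0.1358 M.
Kb = Kw/Ka = 1.0e-14 / 1.8 x 10^-4 = 5.56e-11.
[OH^-] = sqrt(Kb x [HCOO-]) = sqrt(5.56e-11 x 0.1358) = 2.75e-6 M.
pOH = 5.56, so pH = 14.00 - 5.56 = 8.44.

8.44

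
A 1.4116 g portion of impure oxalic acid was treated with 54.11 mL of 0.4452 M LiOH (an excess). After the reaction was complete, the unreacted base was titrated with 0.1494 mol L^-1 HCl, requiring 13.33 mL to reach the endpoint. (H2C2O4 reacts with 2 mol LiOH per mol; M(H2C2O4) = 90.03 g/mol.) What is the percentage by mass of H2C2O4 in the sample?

70.5%

Total n(LiOH) added = 0.4452 x 0.05411 = 0.02409 mol.
n(HCl) used = 0.1494 x 0.01333 = 0.001992 mol, which equals the excess n(LiOH).
So n(LiOH) consumed by the sample = 0.02409 - 0.001992 = 0.02210 mol.
n(H2C2O4) = 0.02210 / 2 = 0.01105 mol.
mass H2C2O4 = 0.01105 x 90.03 = 0.9948 g, so %H2C2O4 = 0.9948/1.4116 x 100 = 70.5%.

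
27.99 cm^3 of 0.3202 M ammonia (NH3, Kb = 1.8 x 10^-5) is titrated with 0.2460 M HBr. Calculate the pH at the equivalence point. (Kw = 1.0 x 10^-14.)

n(NH3) = 0.3202 x 0.02799 = 0.008962 mol; V(HBr) at equivalence = 0.008962/0.2460 = 0.03643 L.
At equivalence the base is fully converted to NH4+; total volume = 0.06442 L, so [NH4+] = 0.008962/0.06442 = 0.1391 M.
Ka(NH4+) = Kw/Kb = 1.0e-14 / 1.8 x 10^-5 = 5.56e-10.
[H^+] = sqrt(Ka x [NH4+]) = sqrt(5.56e-10 x 0.1391) = 8.79e-6 M.
pH = -log(8.79e-6) = 5.06.

5.06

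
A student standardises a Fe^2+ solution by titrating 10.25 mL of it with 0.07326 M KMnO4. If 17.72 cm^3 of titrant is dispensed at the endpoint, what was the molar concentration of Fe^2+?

0.633 M

n(KMnO4) = 0.07326 x 0.01772 = 0.001298 mol.
From the balanced equation, 1 mol KMnO4 reacts with 5 mol Fe^2+, so n(Fe^2+) = 0.001298 x 5/1 = 0.006491 mol.
[Fe^2+] = 0.006491 / 0.01025 L = 0.633 M.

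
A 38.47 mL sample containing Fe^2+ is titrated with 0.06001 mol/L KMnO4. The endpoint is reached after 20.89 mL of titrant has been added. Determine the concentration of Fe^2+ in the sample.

0.163 M

n(KMnO4) = 0.06001 x 0.02089 = 0.001254 mol.
From the balanced equation, 1 mol KMnO4 reacts with 5 mol Fe^2+, so n(Fe^2+) = 0.001254 x 5/1 = 0.006268 mol.
[Fe^2+] = 0.006268 / 0.03847 L = 0.163 M.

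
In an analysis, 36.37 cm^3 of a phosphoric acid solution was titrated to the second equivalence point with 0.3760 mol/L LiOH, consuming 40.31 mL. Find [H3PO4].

0.208 M

n(LiOH) = 0.3760 x 0.04031 = 0.01516 mol.
At the second equivalence point, 2 mol OH^- react per mol H3PO4, so n(H3PO4) = 0.01516 / 2 = 0.007578 mol.
[H3PO4] = 0.007578 / 0.03637 L = 0.208 M.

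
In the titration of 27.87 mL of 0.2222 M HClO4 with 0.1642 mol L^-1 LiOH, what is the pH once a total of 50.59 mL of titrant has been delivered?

12.43

n(acid) = 0.2222 x 0.02787 = 0.006193 mol; n(LiOH) added = 0.1642 x 0.05059 = 0.008307 mol.
Base is in excess by 0.008307 - 0.006193 = 0.002114 mol in a total volume of 0.07846 L.
[OH^-] = 0.002114/0.07846 = 0.02695 M, so pOH = 1.57 and pH = 14.00 - 1.57 = 12.43.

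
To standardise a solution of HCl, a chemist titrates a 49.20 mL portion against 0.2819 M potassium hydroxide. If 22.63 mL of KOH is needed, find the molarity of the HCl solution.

n(KOH) delivered = 0.2819 x 0.02263 = 0.006379 mol.
For a 1:1 reaction, n(HCl) = 0.006379 mol.
[HCl] = 0.006379 mol / 0.04920 L = 0.130 M.

0.130 M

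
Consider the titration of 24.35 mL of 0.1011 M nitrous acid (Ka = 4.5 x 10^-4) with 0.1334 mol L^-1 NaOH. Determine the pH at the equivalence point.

8.05

n(HNO2) = 0.1011 x 0.02435 = 0.002462 mol; V(NaOH) at equivalence = 0.002462/0.1334 = 0.01845 L.
At equivalence all the acid is converted to NO2-; total volume = 0.02435 + 0.01845 = 0.04280 L, so [NO2-] = 0.002462/0.04280 = 0.05751 M.
Kb = Kw/Ka = 1.0e-14 / 4.5 x 10^-4 = 2.22e-11.
[OH^-] = sqrt(Kb x [NO2-]) = sqrt(2.22e-11 x 0.05751) = 1.13e-6 M.
pOH = 5.95, so pH = 14.00 - 5.95 = 8.05.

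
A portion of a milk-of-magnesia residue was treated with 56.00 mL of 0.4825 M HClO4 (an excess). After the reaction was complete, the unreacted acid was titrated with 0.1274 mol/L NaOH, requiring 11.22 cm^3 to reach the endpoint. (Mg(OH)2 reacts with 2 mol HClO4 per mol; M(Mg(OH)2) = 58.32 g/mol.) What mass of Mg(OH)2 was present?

0.746 g

Total n(HClO4) added = 0.4825 x 0.05600 = 0.02702 mol.
n(NaOH) used = 0.1274 x 0.01122 = 0.001429 mol, which equals the excess n(HClO4).
So n(HClO4) consumed by the sample = 0.02702 - 0.001429 = 0.02559 mol.
n(Mg(OH)2) = 0.02559 / 2 = 0.01280 mol.
mass = 0.01280 mol x 58.32 g/mol = 0.746 g.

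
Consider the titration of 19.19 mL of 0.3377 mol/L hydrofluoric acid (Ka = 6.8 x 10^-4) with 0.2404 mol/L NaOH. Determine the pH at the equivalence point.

n(HF) = 0.3377 x 0.01919 = 0.006480 mol; V(NaOH) at equivalence = 0.006480/0.2404 = 0.02696 L.
At equivalence all the acid is converted to F-; total volume = 0.01919 + 0.02696 = 0.04615 L, so [F-] = 0.006480/0.04615 = 0.1404 M.
Kb = Kw/Ka = 1.0e-14 / 6.8 x 10^-4 = 1.47e-11.
[OH^-] = sqrt(Kb x [F-]) = sqrt(1.47e-11 x 0.1404) = 1.44e-6 M.
pOH = 5.84, so pH = 14.00 - 5.84 = 8.16.

8.16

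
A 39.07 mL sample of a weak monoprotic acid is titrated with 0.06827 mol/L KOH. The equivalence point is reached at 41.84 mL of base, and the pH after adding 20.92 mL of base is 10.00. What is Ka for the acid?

20.92 mL is half of the equivalence volume, so this is the half-equivalence point where [HA] = [A^-].
At half-equivalence pH = pKa, so pKa = 10.00.
Ka = 10^(-10.00) = 1.0 x 10^-10.

1.0 x 10^-10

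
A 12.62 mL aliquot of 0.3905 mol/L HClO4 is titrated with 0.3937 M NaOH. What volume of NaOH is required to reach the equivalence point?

12.5 mL

n(HClO4) = 0.3905 mol/L x 0.01262 L = 0.004928 mol.
At equivalence n(NaOH) = n(HClO4) = 0.004928 mol.
V(NaOH) = 0.004928 / 0.3937 = 0.01252 L = 12.5 mL.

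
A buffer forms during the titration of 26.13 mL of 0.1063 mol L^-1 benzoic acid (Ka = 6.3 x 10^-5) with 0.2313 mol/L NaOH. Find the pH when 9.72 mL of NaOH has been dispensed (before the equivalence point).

4.83

Initial n(C6H5COOH) = 0.1063 x 0.02613 = 0.002778 mol.
n(NaOH) added = 0.2313 x 0.009720 = 0.002248 mol, converting that many moles of C6H5COOH to C6H5COO-.
Remaining n(C6H5COOH) = 0.0005294 mol; n(C6H5COO-) = 0.002248 mol.
By Henderson-Hasselbalch, pH = pKa + log([A^-]/[HA]) = 4.20 + log(0.002248/0.0005294) = 4.20 + (+0.63) = 4.83.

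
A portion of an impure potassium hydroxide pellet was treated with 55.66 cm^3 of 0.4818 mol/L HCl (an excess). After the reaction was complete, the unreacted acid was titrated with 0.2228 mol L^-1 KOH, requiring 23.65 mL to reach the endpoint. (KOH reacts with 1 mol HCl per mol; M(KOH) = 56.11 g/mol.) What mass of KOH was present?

1.21 g

Total n(HCl) added = 0.4818 x 0.05566 = 0.02682 mol.
n(KOH) used = 0.2228 x 0.02365 = 0.005269 mol, which equals the excess n(HCl).
So n(HCl) consumed by the sample = 0.02682 - 0.005269 = 0.02155 mol.
n(KOH) = 0.02155 / 1 = 0.02155 mol.
mass = 0.02155 mol x 56.11 g/mol = 1.21 g.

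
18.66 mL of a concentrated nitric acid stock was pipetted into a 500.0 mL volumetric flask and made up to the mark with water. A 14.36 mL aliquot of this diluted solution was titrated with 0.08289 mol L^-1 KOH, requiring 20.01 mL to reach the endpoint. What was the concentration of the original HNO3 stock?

3.09 M

n(KOH) = 0.08289 x 0.02001 = 0.001659 mol.
n(HNO3) in the aliquot = 0.001659 mol.
[diluted HNO3] = 0.001659 / 0.01436 = 0.1155 M.
Dilution factor = 500.0/18.66 = 26.80, so [stock] = 0.1155 x 26.80 = 3.09 M.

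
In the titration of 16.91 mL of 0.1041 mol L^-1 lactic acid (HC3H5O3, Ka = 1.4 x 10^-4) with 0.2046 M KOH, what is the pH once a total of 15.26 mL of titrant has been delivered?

12.63

n(acid) = 0.1041 x 0.01691 = 0.001760 mol; n(KOH) added = 0.2046 x 0.01526 = 0.003122 mol.
Base is in excess by 0.003122 - 0.001760 = 0.001362 mol in a total volume of 0.03217 L.
[OH^-] = 0.001362/0.03217 = 0.04233 M, so pOH = 1.37 and pH = 14.00 - 1.37 = 12.63.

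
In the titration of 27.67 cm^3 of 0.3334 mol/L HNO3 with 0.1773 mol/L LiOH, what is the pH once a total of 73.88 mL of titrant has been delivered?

n(acid) = 0.3334 x 0.02767 = 0.009225 mol; n(LiOH) added = 0.1773 x 0.07388 = 0.01310 mol.
Base is in excess by 0.01310 - 0.009225 = 0.003874 mol in a total volume of 0.1016 L.
[OH^-] = 0.003874/0.1016 = 0.03815 M, so pOH = 1.42 and pH = 14.00 - 1.42 = 12.58.

12.58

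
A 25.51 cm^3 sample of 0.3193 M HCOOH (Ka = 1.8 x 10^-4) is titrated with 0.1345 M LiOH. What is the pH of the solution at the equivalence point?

8.36

n(HCOOH) = 0.3193 x 0.02551 = 0.008145 mol; V(LiOH) at equivalence = 0.008145/0.1345 = 0.06056 L.
At equivalence all the acid is converted to HCOO-; total volume = 0.02551 + 0.06056 = 0.08607 L, so [HCOO-] = 0.008145/0.08607 = 0.09464 M.
Kb = Kw/Ka = 1.0e-14 / 1.8 x 10^-4 = 5.56e-11.
[OH^-] = sqrt(Kb x [HCOO-]) = sqrt(5.56e-11 x 0.09464) = 2.29e-6 M.
pOH = 5.64, so pH = 14.00 - 5.64 = 8.36.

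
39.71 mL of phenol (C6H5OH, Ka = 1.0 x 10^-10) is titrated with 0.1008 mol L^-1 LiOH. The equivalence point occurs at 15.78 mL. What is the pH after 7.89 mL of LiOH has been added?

7.89 mL is exactly half the equivalence volume (15.78/2), i.e. the half-equivalence point.
There, n(HA) = n(A^-), so pH = pKa = -log(1.0 x 10^-10) = 10.00.

10.00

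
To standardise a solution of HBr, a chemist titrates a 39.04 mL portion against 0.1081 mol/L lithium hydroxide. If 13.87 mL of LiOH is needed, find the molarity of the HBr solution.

0.0384 M

n(LiOH) delivered = 0.1081 x 0.01387 = 0.001499 mol.
For a 1:1 reaction, n(HBr) = 0.001499 mol.
[HBr] = 0.001499 mol / 0.03904 L = 0.0384 M.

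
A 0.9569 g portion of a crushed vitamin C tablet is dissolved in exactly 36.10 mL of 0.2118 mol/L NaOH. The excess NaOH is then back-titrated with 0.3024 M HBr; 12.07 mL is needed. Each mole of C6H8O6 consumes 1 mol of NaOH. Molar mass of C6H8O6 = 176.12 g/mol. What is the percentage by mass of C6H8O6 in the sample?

Total n(NaOH) added = 0.2118 x 0.03610 = 0.007646 mol.
n(HBr) used = 0.3024 x 0.01207 = 0.003650 mol, which equals the excess n(NaOH).
So n(NaOH) consumed by the sample = 0.007646 - 0.003650 = 0.003996 mol.
n(C6H8O6) = 0.003996 / 1 = 0.003996 mol.
mass C6H8O6 = 0.003996 x 176.12 = 0.7038 g, so %C6H8O6 = 0.7038/0.9569 x 100 = 73.5%.

73.5%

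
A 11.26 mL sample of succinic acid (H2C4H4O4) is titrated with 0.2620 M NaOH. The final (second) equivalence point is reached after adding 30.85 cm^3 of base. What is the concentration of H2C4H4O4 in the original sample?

n(NaOH) = 0.2620 x 0.03085 = 0.008083 mol.
At the final (second) equivalence point, 2 mol OH^- react per mol H2C4H4O4, so n(H2C4H4O4) = 0.008083 / 2 = 0.004041 mol.
[H2C4H4O4] = 0.004041 / 0.01126 L = 0.359 M.

0.359 M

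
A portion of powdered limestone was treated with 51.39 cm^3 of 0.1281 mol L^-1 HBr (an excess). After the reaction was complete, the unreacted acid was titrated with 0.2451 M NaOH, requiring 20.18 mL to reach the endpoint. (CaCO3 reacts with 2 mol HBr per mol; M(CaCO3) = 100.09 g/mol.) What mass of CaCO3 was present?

0.0819 g

Total n(HBr) added = 0.1281 x 0.05139 = 0.006583 mol.
n(NaOH) used = 0.2451 x 0.02018 = 0.004946 mol, which equals the excess n(HBr).
So n(HBr) consumed by the sample = 0.006583 - 0.004946 = 0.001637 mol.
n(CaCO3) = 0.001637 / 2 = 0.0008185 mol.
mass = 0.0008185 mol x 100.09 g/mol = 0.0819 g.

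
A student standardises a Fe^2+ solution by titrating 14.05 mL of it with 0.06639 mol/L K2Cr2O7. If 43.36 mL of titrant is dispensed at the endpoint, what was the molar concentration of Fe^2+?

1.23 M

n(K2Cr2O7) = 0.06639 x 0.04336 = 0.002879 mol.
From the balanced equation, 1 mol K2Cr2O7 reacts with 6 mol Fe^2+, so n(Fe^2+) = 0.002879 x 6/1 = 0.01727 mol.
[Fe^2+] = 0.01727 / 0.01405 L = 1.23 M.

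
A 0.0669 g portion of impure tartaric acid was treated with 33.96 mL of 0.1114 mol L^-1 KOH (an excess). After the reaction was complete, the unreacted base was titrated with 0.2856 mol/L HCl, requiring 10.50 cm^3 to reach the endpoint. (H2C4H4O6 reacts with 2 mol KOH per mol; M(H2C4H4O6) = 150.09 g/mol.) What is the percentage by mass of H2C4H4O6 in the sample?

Total n(KOH) added = 0.1114 x 0.03396 = 0.003783 mol.
n(HCl) used = 0.2856 x 0.01050 = 0.002999 mol, which equals the excess n(KOH).
So n(KOH) consumed by the sample = 0.003783 - 0.002999 = 0.0007843 mol.
n(H2C4H4O6) = 0.0007843 / 2 = 0.0003922 mol.
mass H2C4H4O6 = 0.0003922 x 150.09 = 0.05886 g, so %H2C4H4O6 = 0.05886/0.0669 x 100 = 88.0%.

88.0%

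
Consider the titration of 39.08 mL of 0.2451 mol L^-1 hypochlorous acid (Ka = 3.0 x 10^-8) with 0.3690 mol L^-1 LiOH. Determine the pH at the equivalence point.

n(HClO) = 0.2451 x 0.03908 = 0.009579 mol; V(LiOH) at equivalence = 0.009579/0.3690 = 0.02596 L.
At equivalence all the acid is converted to ClO-; total volume = 0.03908 + 0.02596 = 0.06504 L, so [ClO-] = 0.009579/0.06504 = 0.1473 M.
Kb = Kw/Ka = 1.0e-14 / 3.0 x 10^-8 = 3.33e-7.
[OH^-] = sqrt(Kb x [ClO-]) = sqrt(3.33e-7 x 0.1473) = 0.000222 M.
pOH = 3.65, so pH = 14.00 - 3.65 = 10.35.

10.35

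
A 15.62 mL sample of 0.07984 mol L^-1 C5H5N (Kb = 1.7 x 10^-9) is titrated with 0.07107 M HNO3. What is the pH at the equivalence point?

3.33

n(C5H5N) = 0.07984 x 0.01562 = 0.001247 mol; V(HNO3) at equivalence = 0.001247/0.07107 = 0.01755 L.
At equivalence the base is fully converted to C5H5NH+; total volume = 0.03317 L, so [C5H5NH+] = 0.001247/0.03317 = 0.03760 M.
Ka(C5H5NH+) = Kw/Kb = 1.0e-14 / 1.7 x 10^-9 = 5.88e-6.
[H^+] = sqrt(Ka x [C5H5NH+]) = sqrt(5.88e-6 x 0.03760) = 0.000470 M.
pH = -log(0.000470) = 3.33.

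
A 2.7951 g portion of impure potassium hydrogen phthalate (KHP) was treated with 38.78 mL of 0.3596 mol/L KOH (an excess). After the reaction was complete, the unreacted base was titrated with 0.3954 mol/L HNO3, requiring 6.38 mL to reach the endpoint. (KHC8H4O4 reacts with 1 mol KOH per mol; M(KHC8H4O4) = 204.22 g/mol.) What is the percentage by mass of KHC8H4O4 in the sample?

Total n(KOH) added = 0.3596 x 0.03878 = 0.01395 mol.
n(HNO3) used = 0.3954 x 0.006380 = 0.002523 mol, which equals the excess n(KOH).
So n(KOH) consumed by the sample = 0.01395 - 0.002523 = 0.01142 mol.
n(KHC8H4O4) = 0.01142 / 1 = 0.01142 mol.
mass KHC8H4O4 = 0.01142 x 204.22 = 2.333 g, so %KHC8H4O4 = 2.333/2.7951 x 100 = 83.5%.

83.5%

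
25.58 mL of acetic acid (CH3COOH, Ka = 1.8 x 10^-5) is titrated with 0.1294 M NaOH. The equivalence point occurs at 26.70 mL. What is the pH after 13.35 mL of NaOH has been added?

13.35 mL is exactly half the equivalence volume (26.70/2), i.e. the half-equivalence point.
There, n(HA) = n(A^-), so pH = pKa = -log(1.8 x 10^-5) = 4.74.

4.74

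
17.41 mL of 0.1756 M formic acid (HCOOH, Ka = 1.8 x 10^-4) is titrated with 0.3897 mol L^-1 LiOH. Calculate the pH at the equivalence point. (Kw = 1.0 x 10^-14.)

n(HCOOH) = 0.1756 x 0.01741 = 0.003057 mol; V(LiOH) at equivalence = 0.003057/0.3897 = 0.007845 L.
At equivalence all the acid is converted to HCOO-; total volume = 0.01741 + 0.007845 = 0.02525 L, so [HCOO-] = 0.003057/0.02525 = 0.1211 M.
Kb = Kw/Ka = 1.0e-14 / 1.8 x 10^-4 = 5.56e-11.
[OH^-] = sqrt(Kb x [HCOO-]) = sqrt(5.56e-11 x 0.1211) = 2.59e-6 M.
pOH = 5.59, so pH = 14.00 - 5.59 = 8.41.

8.41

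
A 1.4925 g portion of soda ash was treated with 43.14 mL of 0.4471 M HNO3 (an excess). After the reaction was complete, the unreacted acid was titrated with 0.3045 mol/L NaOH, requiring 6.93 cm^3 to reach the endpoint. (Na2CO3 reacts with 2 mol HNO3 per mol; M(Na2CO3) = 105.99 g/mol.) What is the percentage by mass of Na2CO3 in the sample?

61.0%

Total n(HNO3) added = 0.4471 x 0.04314 = 0.01929 mol.
n(NaOH) used = 0.3045 x 0.006930 = 0.002110 mol, which equals the excess n(HNO3).
So n(HNO3) consumed by the sample = 0.01929 - 0.002110 = 0.01718 mol.
n(Na2CO3) = 0.01718 / 2 = 0.008589 mol.
mass Na2CO3 = 0.008589 x 105.99 = 0.9103 g, so %Na2CO3 = 0.9103/1.4925 x 100 = 61.0%.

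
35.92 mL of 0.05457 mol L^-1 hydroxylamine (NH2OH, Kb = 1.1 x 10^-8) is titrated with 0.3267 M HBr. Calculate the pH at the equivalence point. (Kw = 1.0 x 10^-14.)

3.69

n(NH2OH) = 0.05457 x 0.03592 = 0.001960 mol; V(HBr) at equivalence = 0.001960/0.3267 = 0.006000 L.
At equivalence the base is fully converted to NH3OH+; total volume = 0.04192 L, so [NH3OH+] = 0.001960/0.04192 = 0.04676 M.
Ka(NH3OH+) = Kw/Kb = 1.0e-14 / 1.1 x 10^-8 = 9.09e-7.
[H^+] = sqrt(Ka x [NH3OH+]) = sqrt(9.09e-7 x 0.04676) = 0.000206 M.
pH = -log(0.000206) = 3.69.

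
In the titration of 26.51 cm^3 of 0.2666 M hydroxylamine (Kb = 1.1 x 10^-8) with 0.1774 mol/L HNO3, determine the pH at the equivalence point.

3.51

n(NH2OH) = 0.2666 x 0.02651 = 0.007068 mol; V(HNO3) at equivalence = 0.007068/0.1774 = 0.03984 L.
At equivalence the base is fully converted to NH3OH+; total volume = 0.06635 L, so [NH3OH+] = 0.007068/0.06635 = 0.1065 M.
Ka(NH3OH+) = Kw/Kb = 1.0e-14 / 1.1 x 10^-8 = 9.09e-7.
[H^+] = sqrt(Ka x [NH3OH+]) = sqrt(9.09e-7 x 0.1065) = 0.000311 M.
pH = -log(0.000311) = 3.51.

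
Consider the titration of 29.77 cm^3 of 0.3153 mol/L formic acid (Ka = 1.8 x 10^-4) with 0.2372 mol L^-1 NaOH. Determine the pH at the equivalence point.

n(HCOOH) = 0.3153 x 0.02977 = 0.009386 mol; V(NaOH) at equivalence = 0.009386/0.2372 = 0.03957 L.
At equivalence all the acid is converted to HCOO-; total volume = 0.02977 + 0.03957 = 0.06934 L, so [HCOO-] = 0.009386/0.06934 = 0.1354 M.
Kb = Kw/Ka = 1.0e-14 / 1.8 x 10^-4 = 5.56e-11.
[OH^-] = sqrt(Kb x [HCOO-]) = sqrt(5.56e-11 x 0.1354) = 2.74e-6 M.
pOH = 5.56, so pH = 14.00 - 5.56 = 8.44.

8.44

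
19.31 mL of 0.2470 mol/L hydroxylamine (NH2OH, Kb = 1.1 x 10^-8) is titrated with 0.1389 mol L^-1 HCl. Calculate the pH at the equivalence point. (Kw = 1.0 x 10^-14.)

3.55

n(NH2OH) = 0.2470 x 0.01931 = 0.004770 mol; V(HCl) at equivalence = 0.004770/0.1389 = 0.03434 L.
At equivalence the base is fully converted to NH3OH+; total volume = 0.05365 L, so [NH3OH+] = 0.004770/0.05365 = 0.08890 M.
Ka(NH3OH+) = Kw/Kb = 1.0e-14 / 1.1 x 10^-8 = 9.09e-7.
[H^+] = sqrt(Ka x [NH3OH+]) = sqrt(9.09e-7 x 0.08890) = 0.000284 M.
pH = -log(0.000284) = 3.55.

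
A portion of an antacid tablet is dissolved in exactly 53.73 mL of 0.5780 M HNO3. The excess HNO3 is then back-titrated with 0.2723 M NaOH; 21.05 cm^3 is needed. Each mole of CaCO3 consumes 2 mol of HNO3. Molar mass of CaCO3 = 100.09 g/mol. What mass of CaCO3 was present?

1.27 g

Total n(HNO3) added = 0.5780 x 0.05373 = 0.03106 mol.
n(NaOH) used = 0.2723 x 0.02105 = 0.005732 mol, which equals the excess n(HNO3).
So n(HNO3) consumed by the sample = 0.03106 - 0.005732 = 0.02532 mol.
n(CaCO3) = 0.02532 / 2 = 0.01266 mol.
mass = 0.01266 mol x 100.09 g/mol = 1.27 g.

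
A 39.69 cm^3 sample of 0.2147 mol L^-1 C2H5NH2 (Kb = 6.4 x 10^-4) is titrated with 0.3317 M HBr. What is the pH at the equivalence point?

n(C2H5NH2) = 0.2147 x 0.03969 = 0.008521 mol; V(HBr) at equivalence = 0.008521/0.3317 = 0.02569 L.
At equivalence the base is fully converted to C2H5NH3+; total volume = 0.06538 L, so [C2H5NH3+] = 0.008521/0.06538 = 0.1303 M.
Ka(C2H5NH3+) = Kw/Kb = 1.0e-14 / 6.4 x 10^-4 = 1.56e-11.
[H^+] = sqrt(Ka x [C2H5NH3+]) = sqrt(1.56e-11 x 0.1303) = 1.43e-6 M.
pH = -log(1.43e-6) = 5.85.

5.85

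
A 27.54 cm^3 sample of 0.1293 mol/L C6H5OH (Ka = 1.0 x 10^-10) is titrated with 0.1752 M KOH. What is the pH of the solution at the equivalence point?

n(C6H5OH) = 0.1293 x 0.02754 = 0.003561 mol; V(KOH) at equivalence = 0.003561/0.1752 = 0.02032 L.
At equivalence all the acid is converted to C6H5O-; total volume = 0.02754 + 0.02032 = 0.04786 L, so [C6H5O-] = 0.003561/0.04786 = 0.07440 M.
Kb = Kw/Ka = 1.0e-14 / 1.0 x 10^-10 = 0.000100.
[OH^-] = sqrt(Kb x [C6H5O-]) = sqrt(0.000100 x 0.07440) = 0.00273 M.
pOH = 2.56, so pH = 14.00 - 2.56 = 11.44.

11.44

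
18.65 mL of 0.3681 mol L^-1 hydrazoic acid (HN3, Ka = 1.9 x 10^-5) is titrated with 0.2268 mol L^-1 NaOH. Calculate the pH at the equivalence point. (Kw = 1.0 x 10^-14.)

n(HN3) = 0.3681 x 0.01865 = 0.006865 mol; V(NaOH) at equivalence = 0.006865/0.2268 = 0.03027 L.
At equivalence all the acid is converted to N3-; total volume = 0.01865 + 0.03027 = 0.04892 L, so [N3-] = 0.006865/0.04892 = 0.1403 M.
Kb = Kw/Ka = 1.0e-14 / 1.9 x 10^-5 = 5.26e-10.
[OH^-] = sqrt(Kb x [N3-]) = sqrt(5.26e-10 x 0.1403) = 8.59e-6 M.
pOH = 5.07, so pH = 14.00 - 5.07 = 8.93.

8.93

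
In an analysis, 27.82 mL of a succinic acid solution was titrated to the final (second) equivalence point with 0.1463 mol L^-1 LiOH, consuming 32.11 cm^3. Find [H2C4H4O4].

0.0844 M

n(LiOH) = 0.1463 x 0.03211 = 0.004698 mol.
At the final (second) equivalence point, 2 mol OH^- react per mol H2C4H4O4, so n(H2C4H4O4) = 0.004698 / 2 = 0.002349 mol.
[H2C4H4O4] = 0.002349 / 0.02782 L = 0.0844 M.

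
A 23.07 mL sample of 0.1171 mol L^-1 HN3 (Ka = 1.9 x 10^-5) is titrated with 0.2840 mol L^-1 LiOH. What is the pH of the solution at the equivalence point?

n(HN3) = 0.1171 x 0.02307 = 0.002701 mol; V(LiOH) at equivalence = 0.002701/0.2840 = 0.009512 L.
At equivalence all the acid is converted to N3-; total volume = 0.02307 + 0.009512 = 0.03258 L, so [N3-] = 0.002701/0.03258 = 0.08291 M.
Kb = Kw/Ka = 1.0e-14 / 1.9 x 10^-5 = 5.26e-10.
[OH^-] = sqrt(Kb x [N3-]) = sqrt(5.26e-10 x 0.08291) = 6.61e-6 M.
pOH = 5.18, so pH = 14.00 - 5.18 = 8.82.

8.82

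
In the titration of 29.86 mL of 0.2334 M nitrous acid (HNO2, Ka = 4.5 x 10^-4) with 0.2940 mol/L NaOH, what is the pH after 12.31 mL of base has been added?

3.38

Initial n(HNO2) = 0.2334 x 0.02986 = 0.006969 mol.
n(NaOH) added = 0.2940 x 0.01231 = 0.003619 mol, converting that many moles of HNO2 to NO2-.
Remaining n(HNO2) = 0.003350 mol; n(NO2-) = 0.003619 mol.
By Henderson-Hasselbalch, pH = pKa + log([A^-]/[HA]) = 3.35 + log(0.003619/0.003350) = 3.35 + (+0.03) = 3.38.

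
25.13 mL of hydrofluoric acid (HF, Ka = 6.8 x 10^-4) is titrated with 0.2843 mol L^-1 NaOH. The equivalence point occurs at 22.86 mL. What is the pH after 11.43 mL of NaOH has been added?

3.17

11.43 mL is exactly half the equivalence volume (22.86/2), i.e. the half-equivalence point.
There, n(HA) = n(A^-), so pH = pKa = -log(6.8 x 10^-4) = 3.17.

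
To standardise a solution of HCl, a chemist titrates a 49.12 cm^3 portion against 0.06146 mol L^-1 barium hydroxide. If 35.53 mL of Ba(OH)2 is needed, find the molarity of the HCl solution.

n(Ba(OH)2) delivered = 0.06146 x 0.03553 = 0.002184 mol.
The reaction is 2 HCl + 1 Ba(OH)2, so n(HCl) = 0.002184 x 2/1 = 0.004367 mol.
[HCl] = 0.004367 mol / 0.04912 L = 0.0889 M.

0.0889 M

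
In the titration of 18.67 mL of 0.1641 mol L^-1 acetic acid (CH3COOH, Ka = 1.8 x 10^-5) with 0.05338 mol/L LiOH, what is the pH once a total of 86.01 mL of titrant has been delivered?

12.16

n(acid) = 0.1641 x 0.01867 = 0.003064 mol; n(LiOH) added = 0.05338 x 0.08601 = 0.004591 mol.
Base is in excess by 0.004591 - 0.003064 = 0.001527 mol in a total volume of 0.1047 L.
[OH^-] = 0.001527/0.1047 = 0.01459 M, so pOH = 1.84 and pH = 14.00 - 1.84 = 12.16.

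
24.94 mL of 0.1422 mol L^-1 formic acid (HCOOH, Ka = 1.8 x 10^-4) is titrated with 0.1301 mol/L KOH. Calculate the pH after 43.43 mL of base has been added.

n(acid) = 0.1422 x 0.02494 = 0.003546 mol; n(KOH) added = 0.1301 x 0.04343 = 0.005650 mol.
Base is in excess by 0.005650 - 0.003546 = 0.002104 mol in a total volume of 0.06837 L.
[OH^-] = 0.002104/0.06837 = 0.03077 M, so pOH = 1.51 and pH = 14.00 - 1.51 = 12.49.

12.49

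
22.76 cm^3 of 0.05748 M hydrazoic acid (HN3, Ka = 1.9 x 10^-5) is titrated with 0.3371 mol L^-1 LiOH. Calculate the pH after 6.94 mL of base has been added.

n(acid) = 0.05748 x 0.02276 = 0.001308 mol; n(LiOH) added = 0.3371 x 0.006940 = 0.002339 mol.
Base is in excess by 0.002339 - 0.001308 = 0.001031 mol in a total volume of 0.02970 L.
[OH^-] = 0.001031/0.02970 = 0.03472 M, so pOH = 1.46 and pH = 14.00 - 1.46 = 12.54.

12.54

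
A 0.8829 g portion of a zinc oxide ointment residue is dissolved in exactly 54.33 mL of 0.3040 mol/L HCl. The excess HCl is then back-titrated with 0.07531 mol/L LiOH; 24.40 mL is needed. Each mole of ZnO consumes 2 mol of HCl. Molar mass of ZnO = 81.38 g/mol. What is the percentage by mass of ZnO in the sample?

67.6%

Total n(HCl) added = 0.3040 x 0.05433 = 0.01652 mol.
n(LiOH) used = 0.07531 x 0.02440 = 0.001838 mol, which equals the excess n(HCl).
So n(HCl) consumed by the sample = 0.01652 - 0.001838 = 0.01468 mol.
n(ZnO) = 0.01468 / 2 = 0.007339 mol.
mass ZnO = 0.007339 x 81.38 = 0.5973 g, so %ZnO = 0.5973/0.8829 x 100 = 67.6%.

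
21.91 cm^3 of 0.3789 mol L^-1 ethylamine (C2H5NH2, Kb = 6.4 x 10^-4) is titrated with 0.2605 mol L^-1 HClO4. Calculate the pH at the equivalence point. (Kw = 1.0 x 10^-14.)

5.81

n(C2H5NH2) = 0.3789 x 0.02191 = 0.008302 mol; V(HClO4) at equivalence = 0.008302/0.2605 = 0.03187 L.
At equivalence the base is fully converted to C2H5NH3+; total volume = 0.05378 L, so [C2H5NH3+] = 0.008302/0.05378 = 0.1544 M.
Ka(C2H5NH3+) = Kw/Kb = 1.0e-14 / 6.4 x 10^-4 = 1.56e-11.
[H^+] = sqrt(Ka x [C2H5NH3+]) = sqrt(1.56e-11 x 0.1544) = 1.55e-6 M.
pH = -log(1.55e-6) = 5.81.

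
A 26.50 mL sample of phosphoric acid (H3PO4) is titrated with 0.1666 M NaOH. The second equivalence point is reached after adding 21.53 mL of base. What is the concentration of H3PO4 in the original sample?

n(NaOH) = 0.1666 x 0.02153 = 0.003587 mol.
At the second equivalence point, 2 mol OH^- react per mol H3PO4, so n(H3PO4) = 0.003587 / 2 = 0.001793 mol.
[H3PO4] = 0.001793 / 0.02650 L = 0.0677 M.

0.0677 M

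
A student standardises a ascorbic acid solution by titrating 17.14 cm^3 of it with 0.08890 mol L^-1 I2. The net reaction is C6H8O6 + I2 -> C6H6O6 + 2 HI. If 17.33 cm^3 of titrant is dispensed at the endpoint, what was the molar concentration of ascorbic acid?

n(I2) = 0.08890 x 0.01733 = 0.001541 mol.
From the balanced equation, 1 mol I2 reacts with 1 mol ascorbic acid, so n(ascorbic acid) = 0.001541 x 1/1 = 0.001541 mol.
[ascorbic acid] = 0.001541 / 0.01714 L = 0.0899 M.

0.0899 M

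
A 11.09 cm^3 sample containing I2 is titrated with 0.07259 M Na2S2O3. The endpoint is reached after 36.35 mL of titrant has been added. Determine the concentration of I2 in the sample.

0.119 M

n(Na2S2O3) = 0.07259 x 0.03635 = 0.002639 mol.
From the balanced equation, 2 mol Na2S2O3 reacts with 1 mol I2, so n(I2) = 0.002639 x 1/2 = 0.001319 mol.
[I2] = 0.001319 / 0.01109 L = 0.119 M.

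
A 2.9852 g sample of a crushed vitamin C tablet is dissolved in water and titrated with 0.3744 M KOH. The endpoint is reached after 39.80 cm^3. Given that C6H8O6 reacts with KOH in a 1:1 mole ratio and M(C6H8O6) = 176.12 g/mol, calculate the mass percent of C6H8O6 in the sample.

n(KOH) = 0.3744 x 0.03980 = 0.01490 mol.
n(C6H8O6) = 0.01490 / 1 = 0.01490 mol.
mass of C6H8O6 = 0.01490 x 176.12 = 2.624 g.
% purity = 2.624 / 2.9852 x 100 = 87.9%.

87.9%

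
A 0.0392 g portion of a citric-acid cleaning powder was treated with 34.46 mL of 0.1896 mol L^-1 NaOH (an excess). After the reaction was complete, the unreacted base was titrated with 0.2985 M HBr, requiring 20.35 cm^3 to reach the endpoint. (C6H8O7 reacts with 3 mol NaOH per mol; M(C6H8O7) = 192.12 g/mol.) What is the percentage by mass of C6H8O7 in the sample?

75.0%

Total n(NaOH) added = 0.1896 x 0.03446 = 0.006534 mol.
n(HBr) used = 0.2985 x 0.02035 = 0.006074 mol, which equals the excess n(NaOH).
So n(NaOH) consumed by the sample = 0.006534 - 0.006074 = 0.0004591 mol.
n(C6H8O7) = 0.0004591 / 3 = 0.0001530 mol.
mass C6H8O7 = 0.0001530 x 192.12 = 0.02940 g, so %C6H8O7 = 0.02940/0.0392 x 100 = 75.0%.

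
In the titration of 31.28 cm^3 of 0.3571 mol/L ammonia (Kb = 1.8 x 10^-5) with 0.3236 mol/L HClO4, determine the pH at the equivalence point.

5.01

n(NH3) = 0.3571 x 0.03128 = 0.01117 mol; V(HClO4) at equivalence = 0.01117/0.3236 = 0.03452 L.
At equivalence the base is fully converted to NH4+; total volume = 0.06580 L, so [NH4+] = 0.01117/0.06580 = 0.1698 M.
Ka(NH4+) = Kw/Kb = 1.0e-14 / 1.8 x 10^-5 = 5.56e-10.
[H^+] = sqrt(Ka x [NH4+]) = sqrt(5.56e-10 x 0.1698) = 9.71e-6 M.
pH = -log(9.71e-6) = 5.01.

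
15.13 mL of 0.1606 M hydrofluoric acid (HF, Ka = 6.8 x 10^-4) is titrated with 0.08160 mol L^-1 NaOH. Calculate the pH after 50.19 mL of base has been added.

12.41

n(acid) = 0.1606 x 0.01513 = 0.002430 mol; n(NaOH) added = 0.08160 x 0.05019 = 0.004096 mol.
Base is in excess by 0.004096 - 0.002430 = 0.001666 mol in a total volume of 0.06532 L.
[OH^-] = 0.001666/0.06532 = 0.02550 M, so pOH = 1.59 and pH = 14.00 - 1.59 = 12.41.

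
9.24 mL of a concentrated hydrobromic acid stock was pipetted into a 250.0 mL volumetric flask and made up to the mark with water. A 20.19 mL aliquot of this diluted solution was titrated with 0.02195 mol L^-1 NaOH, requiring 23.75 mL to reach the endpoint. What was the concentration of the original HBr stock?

0.699 M

n(NaOH) = 0.02195 x 0.02375 = 0.0005213 mol.
n(HBr) in the aliquot = 0.0005213 mol.
[diluted HBr] = 0.0005213 / 0.02019 = 0.02582 M.
Dilution factor = 250.0/9.240 = 27.06, so [stock] = 0.02582 x 27.06 = 0.699 M.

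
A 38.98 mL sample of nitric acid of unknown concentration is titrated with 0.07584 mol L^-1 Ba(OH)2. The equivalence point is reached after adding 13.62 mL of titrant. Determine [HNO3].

n(Ba(OH)2) delivered = 0.07584 x 0.01362 = 0.001033 mol.
The reaction is 2 HNO3 + 1 Ba(OH)2, so n(HNO3) = 0.001033 x 2/1 = 0.002066 mol.
[HNO3] = 0.002066 mol / 0.03898 L = 0.0530 M.

0.0530 M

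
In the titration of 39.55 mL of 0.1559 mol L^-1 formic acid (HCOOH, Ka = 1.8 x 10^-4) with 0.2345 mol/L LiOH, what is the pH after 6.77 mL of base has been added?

Initial n(HCOOH) = 0.1559 x 0.03955 = 0.006166 mol.
n(LiOH) added = 0.2345 x 0.006770 = 0.001588 mol, converting that many moles of HCOOH to HCOO-.
Remaining n(HCOOH) = 0.004578 mol; n(HCOO-) = 0.001588 mol.
By Henderson-Hasselbalch, pH = pKa + log([A^-]/[HA]) = 3.74 + log(0.001588/0.004578) = 3.74 + (-0.46) = 3.28.

3.28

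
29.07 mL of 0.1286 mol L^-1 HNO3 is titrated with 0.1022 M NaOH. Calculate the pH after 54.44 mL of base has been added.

n(acid) = 0.1286 x 0.02907 = 0.003738 mol; n(NaOH) added = 0.1022 x 0.05444 = 0.005564 mol.
Base is in excess by 0.005564 - 0.003738 = 0.001825 mol in a total volume of 0.08351 L.
[OH^-] = 0.001825/0.08351 = 0.02186 M, so pOH = 1.66 and pH = 14.00 - 1.66 = 12.34.

12.34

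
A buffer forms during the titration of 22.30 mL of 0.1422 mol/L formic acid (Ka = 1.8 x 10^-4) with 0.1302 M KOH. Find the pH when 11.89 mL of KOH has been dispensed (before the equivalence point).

3.72

Initial n(HCOOH) = 0.1422 x 0.02230 = 0.003171 mol.
n(KOH) added = 0.1302 x 0.01189 = 0.001548 mol, converting that many moles of HCOOH to HCOO-.
Remaining n(HCOOH) = 0.001623 mol; n(HCOO-) = 0.001548 mol.
By Henderson-Hasselbalch, pH = pKa + log([A^-]/[HA]) = 3.74 + log(0.001548/0.001623) = 3.74 + (-0.02) = 3.72.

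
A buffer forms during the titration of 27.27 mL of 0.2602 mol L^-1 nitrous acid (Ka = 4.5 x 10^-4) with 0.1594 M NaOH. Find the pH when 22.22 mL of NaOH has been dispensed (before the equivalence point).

3.35

Initial n(HNO2) = 0.2602 x 0.02727 = 0.007096 mol.
n(NaOH) added = 0.1594 x 0.02222 = 0.003542 mol, converting that many moles of HNO2 to NO2-.
Remaining n(HNO2) = 0.003554 mol; n(NO2-) = 0.003542 mol.
By Henderson-Hasselbalch, pH = pKa + log([A^-]/[HA]) = 3.35 + log(0.003542/0.003554) = 3.35 + (-0.00) = 3.35.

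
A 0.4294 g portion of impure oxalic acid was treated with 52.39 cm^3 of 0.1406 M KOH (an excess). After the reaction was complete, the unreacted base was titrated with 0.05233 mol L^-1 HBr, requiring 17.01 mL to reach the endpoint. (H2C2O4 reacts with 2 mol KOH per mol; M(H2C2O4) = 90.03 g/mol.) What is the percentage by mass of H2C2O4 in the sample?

Total n(KOH) added = 0.1406 x 0.05239 = 0.007366 mol.
n(HBr) used = 0.05233 x 0.01701 = 0.0008901 mol, which equals the excess n(KOH).
So n(KOH) consumed by the sample = 0.007366 - 0.0008901 = 0.006476 mol.
n(H2C2O4) = 0.006476 / 2 = 0.003238 mol.
mass H2C2O4 = 0.003238 x 90.03 = 0.2915 g, so %H2C2O4 = 0.2915/0.4294 x 100 = 67.9%.

67.9%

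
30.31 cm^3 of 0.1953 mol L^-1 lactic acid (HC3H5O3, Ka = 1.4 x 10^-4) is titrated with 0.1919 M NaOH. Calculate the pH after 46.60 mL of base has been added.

n(acid) = 0.1953 x 0.03031 = 0.005920 mol; n(NaOH) added = 0.1919 x 0.04660 = 0.008943 mol.
Base is in excess by 0.008943 - 0.005920 = 0.003023 mol in a total volume of 0.07691 L.
[OH^-] = 0.003023/0.07691 = 0.03931 M, so pOH = 1.41 and pH = 14.00 - 1.41 = 12.59.

12.59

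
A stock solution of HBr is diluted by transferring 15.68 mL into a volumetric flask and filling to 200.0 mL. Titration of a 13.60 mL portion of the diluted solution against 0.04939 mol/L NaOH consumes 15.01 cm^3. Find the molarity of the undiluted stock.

0.695 M

n(NaOH) = 0.04939 x 0.01501 = 0.0007413 mol.
n(HBr) in the aliquot = 0.0007413 mol.
[diluted HBr] = 0.0007413 / 0.01360 = 0.05451 M.
Dilution factor = 200.0/15.68 = 12.76, so [stock] = 0.05451 x 12.76 = 0.695 M.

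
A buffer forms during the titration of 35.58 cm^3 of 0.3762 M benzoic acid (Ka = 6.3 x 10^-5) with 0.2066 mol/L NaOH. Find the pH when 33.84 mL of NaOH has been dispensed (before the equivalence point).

4.24

Initial n(C6H5COOH) = 0.3762 x 0.03558 = 0.01339 mol.
n(NaOH) added = 0.2066 x 0.03384 = 0.006991 mol, converting that many moles of C6H5COOH to C6H5COO-.
Remaining n(C6H5COOH) = 0.006394 mol; n(C6H5COO-) = 0.006991 mol.
By Henderson-Hasselbalch, pH = pKa + log([A^-]/[HA]) = 4.20 + log(0.006991/0.006394) = 4.20 + (+0.04) = 4.24.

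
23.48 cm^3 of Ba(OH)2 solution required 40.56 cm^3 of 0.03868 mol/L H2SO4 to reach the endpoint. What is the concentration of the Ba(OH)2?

0.0668 M

n(H2SO4) delivered = 0.03868 x 0.04056 = 0.001569 mol.
For a 1:1 reaction, n(Ba(OH)2) = 0.001569 mol.
[Ba(OH)2] = 0.001569 mol / 0.02348 L = 0.0668 M.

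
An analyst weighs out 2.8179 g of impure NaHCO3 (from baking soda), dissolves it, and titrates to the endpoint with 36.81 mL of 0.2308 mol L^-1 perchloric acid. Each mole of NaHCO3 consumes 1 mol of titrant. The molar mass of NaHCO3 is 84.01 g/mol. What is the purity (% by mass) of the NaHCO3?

n(HClO4) = 0.2308 x 0.03681 = 0.008496 mol.
n(NaHCO3) = 0.008496 / 1 = 0.008496 mol.
mass of NaHCO3 = 0.008496 x 84.01 = 0.7137 g.
% purity = 0.7137 / 2.8179 x 100 = 25.3%.

25.3%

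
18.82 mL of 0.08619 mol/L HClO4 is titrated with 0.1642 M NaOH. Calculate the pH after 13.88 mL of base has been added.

12.30

n(acid) = 0.08619 x 0.01882 = 0.001622 mol; n(NaOH) added = 0.1642 x 0.01388 = 0.002279 mol.
Base is in excess by 0.002279 - 0.001622 = 0.0006570 mol in a total volume of 0.03270 L.
[OH^-] = 0.0006570/0.03270 = 0.02009 M, so pOH = 1.70 and pH = 14.00 - 1.70 = 12.30.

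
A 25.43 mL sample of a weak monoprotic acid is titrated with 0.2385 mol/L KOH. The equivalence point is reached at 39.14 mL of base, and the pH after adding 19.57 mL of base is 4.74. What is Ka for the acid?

19.57 mL is half of the equivalence volume, so this is the half-equivalence point where [HA] = [A^-].
At half-equivalence pH = pKa, so pKa = 4.74.
Ka = 10^(-4.74) = 1.8 x 10^-5.

1.8 x 10^-5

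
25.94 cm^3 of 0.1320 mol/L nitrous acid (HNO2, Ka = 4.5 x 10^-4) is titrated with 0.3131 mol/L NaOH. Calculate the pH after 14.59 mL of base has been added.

n(acid) = 0.1320 x 0.02594 = 0.003424 mol; n(NaOH) added = 0.3131 x 0.01459 = 0.004568 mol.
Base is in excess by 0.004568 - 0.003424 = 0.001144 mol in a total volume of 0.04053 L.
[OH^-] = 0.001144/0.04053 = 0.02823 M, so pOH = 1.55 and pH = 14.00 - 1.55 = 12.45.

12.45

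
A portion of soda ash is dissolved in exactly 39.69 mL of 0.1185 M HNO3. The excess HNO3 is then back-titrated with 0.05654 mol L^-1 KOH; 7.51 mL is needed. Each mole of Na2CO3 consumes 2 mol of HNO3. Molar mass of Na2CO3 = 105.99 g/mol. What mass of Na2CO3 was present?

0.227 g

Total n(HNO3) added = 0.1185 x 0.03969 = 0.004703 mol.
n(KOH) used = 0.05654 x 0.007510 = 0.0004246 mol, which equals the excess n(HNO3).
So n(HNO3) consumed by the sample = 0.004703 - 0.0004246 = 0.004279 mol.
n(Na2CO3) = 0.004279 / 2 = 0.002139 mol.
mass = 0.002139 mol x 105.99 g/mol = 0.227 g.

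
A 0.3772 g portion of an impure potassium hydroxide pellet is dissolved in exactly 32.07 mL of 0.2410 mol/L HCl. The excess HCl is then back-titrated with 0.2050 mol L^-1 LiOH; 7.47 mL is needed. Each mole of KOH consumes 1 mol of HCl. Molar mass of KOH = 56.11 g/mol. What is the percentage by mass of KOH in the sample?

92.2%

Total n(HCl) added = 0.2410 x 0.03207 = 0.007729 mol.
n(LiOH) used = 0.2050 x 0.007470 = 0.001531 mol, which equals the excess n(HCl).
So n(HCl) consumed by the sample = 0.007729 - 0.001531 = 0.006198 mol.
n(KOH) = 0.006198 / 1 = 0.006198 mol.
mass KOH = 0.006198 x 56.11 = 0.3477 g, so %KOH = 0.3477/0.3772 x 100 = 92.2%.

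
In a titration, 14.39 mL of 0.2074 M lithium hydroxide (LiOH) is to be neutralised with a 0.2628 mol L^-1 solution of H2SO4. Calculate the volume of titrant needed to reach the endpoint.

5.68 mL

n(LiOH) = 0.2074 mol/L x 0.01439 L = 0.002984 mol.
The neutralisation is 2 LiOH : 1 H2SO4, so n(H2SO4) = 0.002984 x 1/2 = 0.001492 mol.
V(H2SO4) = 0.001492 / 0.2628 = 0.005678 L = 5.68 mL.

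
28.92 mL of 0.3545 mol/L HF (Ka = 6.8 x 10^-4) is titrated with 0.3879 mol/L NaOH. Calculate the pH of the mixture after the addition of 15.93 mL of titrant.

Initial n(HF) = 0.3545 x 0.02892 = 0.01025 mol.
n(NaOH) added = 0.3879 x 0.01593 = 0.006179 mol, converting that many moles of HF to F-.
Remaining n(HF) = 0.004073 mol; n(F-) = 0.006179 mol.
By Henderson-Hasselbalch, pH = pKa + log([A^-]/[HA]) = 3.17 + log(0.006179/0.004073) = 3.17 + (+0.18) = 3.35.

3.35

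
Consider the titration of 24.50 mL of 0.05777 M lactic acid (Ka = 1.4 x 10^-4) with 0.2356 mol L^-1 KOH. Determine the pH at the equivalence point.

n(HC3H5O3) = 0.05777 x 0.02450 = 0.001415 mol; V(KOH) at equivalence = 0.001415/0.2356 = 0.006007 L.
At equivalence all the acid is converted to C3H5O3-; total volume = 0.02450 + 0.006007 = 0.03051 L, so [C3H5O3-] = 0.001415/0.03051 = 0.04639 M.
Kb = Kw/Ka = 1.0e-14 / 1.4 x 10^-4 = 7.14e-11.
[OH^-] = sqrt(Kb x [C3H5O3-]) = sqrt(7.14e-11 x 0.04639) = 1.82e-6 M.
pOH = 5.74, so pH = 14.00 - 5.74 = 8.26.

8.26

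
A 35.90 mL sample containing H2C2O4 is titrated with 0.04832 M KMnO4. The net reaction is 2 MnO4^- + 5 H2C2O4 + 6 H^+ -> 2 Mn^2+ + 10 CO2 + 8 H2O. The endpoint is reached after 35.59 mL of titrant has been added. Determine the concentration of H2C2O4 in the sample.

0.120 M

n(KMnO4) = 0.04832 x 0.03559 = 0.001720 mol.
From the balanced equation, 2 mol KMnO4 reacts with 5 mol H2C2O4, so n(H2C2O4) = 0.001720 x 5/2 = 0.004299 mol.
[H2C2O4] = 0.004299 / 0.03590 L = 0.120 M.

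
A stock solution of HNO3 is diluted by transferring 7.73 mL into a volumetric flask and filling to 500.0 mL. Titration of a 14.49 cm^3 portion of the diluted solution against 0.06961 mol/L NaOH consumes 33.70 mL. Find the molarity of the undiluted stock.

n(NaOH) = 0.06961 x 0.03370 = 0.002346 mol.
n(HNO3) in the aliquot = 0.002346 mol.
[diluted HNO3] = 0.002346 / 0.01449 = 0.1619 M.
Dilution factor = 500.0/7.730 = 64.68, so [stock] = 0.1619 x 64.68 = 10.5 M.

10.5 M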